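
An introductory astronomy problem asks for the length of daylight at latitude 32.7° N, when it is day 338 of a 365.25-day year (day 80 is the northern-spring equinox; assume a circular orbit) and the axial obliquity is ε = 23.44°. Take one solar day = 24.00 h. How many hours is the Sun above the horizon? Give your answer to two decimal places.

9.94 h

Solar longitude: λ_s = 360° × (338 − 80)/365.25 = 254.292°.
sin δ = sin 23.44° × sin 254.292° = -0.38293, so δ = -22.515°.
cos H₀ = −tan φ · tan δ = −tan(+32.7°) × tan(-22.515°) = 0.2661, so H₀ = 1.3014 rad = 74.57°.
Daylight = 2H₀/(2π) × 24.00 h = (1.3014/π) × 24.00 = 9.94 h.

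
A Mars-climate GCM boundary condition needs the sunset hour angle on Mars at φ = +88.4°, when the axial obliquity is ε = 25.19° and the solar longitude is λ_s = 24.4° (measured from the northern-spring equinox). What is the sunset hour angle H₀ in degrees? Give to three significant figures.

H₀ = 180°

Solar declination: sin δ = sin ε · sin λ_s = sin 25.19° × sin 24.4° = 0.17583, so δ = +10.127°.
Sunrise equation: cos H₀ = −tan φ · tan δ = -6.3943 ≤ −1, so the Sun never sets (polar day) and H₀ = π.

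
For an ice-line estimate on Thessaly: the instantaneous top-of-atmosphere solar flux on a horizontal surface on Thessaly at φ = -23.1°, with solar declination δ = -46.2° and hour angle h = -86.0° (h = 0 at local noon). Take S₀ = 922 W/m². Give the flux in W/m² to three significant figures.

cos θ_z = sin φ sin δ + cos φ cos δ cos h = 0.283173 + 0.044410 = 0.327583.
Flux = S₀ · cos θ_z = 922 × 0.327583 = 302.0 W/m².

302 W/m²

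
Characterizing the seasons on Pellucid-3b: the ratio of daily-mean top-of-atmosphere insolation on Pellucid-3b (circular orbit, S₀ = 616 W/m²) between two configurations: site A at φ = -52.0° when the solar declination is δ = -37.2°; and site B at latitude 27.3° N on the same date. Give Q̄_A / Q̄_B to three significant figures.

Q̄_A / Q̄_B ≈ 4.58

— Configuration A (φ=-52.0°):
cos H₀ = −tan(-52.0°) tan(-37.200°) = -0.9715, H₀ = 2.9024 rad.
Bracket: H₀ sin φ sin δ + cos φ cos δ sin H₀ = 2.9024×-0.78801×-0.60460 + 0.61566×0.79653×0.23692 = 1.382793 + 0.116184 = 1.498977.
Q̄ = (S₀/π) × [bracket] = (616/π) × 1.498977 = 293.92 W/m².
— Configuration B (φ=+27.3°):
cos H₀ = −tan(+27.3°) tan(-37.200°) = 0.3918, H₀ = 1.1682 rad.
Bracket: H₀ sin φ sin δ + cos φ cos δ sin H₀ = 1.1682×0.45865×-0.60460 + 0.88862×0.79653×0.92006 = -0.323942 + 0.651230 = 0.327288.
Q̄ = (S₀/π) × [bracket] = (616/π) × 0.327288 = 64.174 W/m².
Ratio Q̄_A / Q̄_B = 293.92 / 64.174 = 4.580.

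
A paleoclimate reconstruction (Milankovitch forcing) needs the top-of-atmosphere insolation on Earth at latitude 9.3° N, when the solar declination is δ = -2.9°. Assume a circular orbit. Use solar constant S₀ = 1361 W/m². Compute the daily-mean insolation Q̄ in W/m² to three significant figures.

Q̄ ≈ 421 W/m²

cos H₀ = −tan(+9.3°) tan(-2.900°) = 0.0083, H₀ = 1.5625 rad.
Bracket: H₀ sin φ sin δ + cos φ cos δ sin H₀ = 1.5625×0.16160×-0.05059 + 0.98686×0.99872×0.99997 = -0.012774 + 0.985567 = 0.972793.
Q̄ = (S₀/π) × [bracket] = (1361/π) × 0.972793 = 421.4 W/m².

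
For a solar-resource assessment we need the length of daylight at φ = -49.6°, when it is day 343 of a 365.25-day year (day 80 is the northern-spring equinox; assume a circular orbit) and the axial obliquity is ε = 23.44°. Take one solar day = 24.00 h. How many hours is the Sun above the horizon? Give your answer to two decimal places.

15.99 h

Solar longitude: λ_s = 360° × (343 − 80)/365.25 = 259.220°.
sin δ = sin 23.44° × sin 259.220° = -0.39077, so δ = -23.002°.
cos H₀ = −tan φ · tan δ = −tan(-49.6°) × tan(-23.002°) = -0.4988, so H₀ = 2.0930 rad = 119.92°.
Daylight = 2H₀/(2π) × 24.00 h = (2.0930/π) × 24.00 = 15.99 h.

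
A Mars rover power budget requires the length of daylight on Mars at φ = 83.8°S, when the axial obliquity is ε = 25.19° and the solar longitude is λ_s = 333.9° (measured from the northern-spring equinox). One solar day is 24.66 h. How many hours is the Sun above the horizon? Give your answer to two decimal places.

Solar declination: sin δ = sin ε · sin λ_s = sin 25.19° × sin 333.9° = -0.18725, so δ = -10.792°.
Sunrise equation: cos H₀ = −tan φ · tan δ = -1.7547 ≤ −1, so the Sun never sets (polar day) and H₀ = π.
Daylight = 2H₀/(2π) × 24.66 h = (3.1416/π) × 24.66 = 24.66 h.

24.66 h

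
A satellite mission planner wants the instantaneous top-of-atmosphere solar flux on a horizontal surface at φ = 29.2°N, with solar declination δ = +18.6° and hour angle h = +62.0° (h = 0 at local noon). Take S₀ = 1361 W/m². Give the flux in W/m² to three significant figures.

740 W/m²

cos θ_z = sin φ sin δ + cos φ cos δ cos h = 0.155607 + 0.388407 = 0.544014.
Flux = S₀ · cos θ_z = 1361 × 0.544014 = 740.4 W/m².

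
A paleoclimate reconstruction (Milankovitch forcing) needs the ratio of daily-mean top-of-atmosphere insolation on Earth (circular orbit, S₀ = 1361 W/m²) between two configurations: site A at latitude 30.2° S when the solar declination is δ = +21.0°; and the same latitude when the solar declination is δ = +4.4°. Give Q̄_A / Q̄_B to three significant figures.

— Configuration A (φ=-30.2°):
cos H₀ = −tan(-30.2°) tan(+21.000°) = 0.2234, H₀ = 1.3455 rad.
Bracket: H₀ sin φ sin δ + cos φ cos δ sin H₀ = 1.3455×-0.50302×0.35837 + 0.86427×0.93358×0.97472 = -0.242550 + 0.786468 = 0.543918.
Q̄ = (S₀/π) × [bracket] = (1361/π) × 0.543918 = 235.64 W/m².
— Configuration B (φ=-30.2°):
cos H₀ = −tan(-30.2°) tan(+4.400°) = 0.0448, H₀ = 1.5260 rad.
Bracket: H₀ sin φ sin δ + cos φ cos δ sin H₀ = 1.5260×-0.50302×0.07672 + 0.86427×0.99705×0.99900 = -0.058891 + 0.860859 = 0.801968.
Q̄ = (S₀/π) × [bracket] = (1361/π) × 0.801968 = 347.43 W/m².
Ratio Q̄_A / Q̄_B = 235.64 / 347.43 = 0.6782.

Q̄_A / Q̄_B ≈ 0.678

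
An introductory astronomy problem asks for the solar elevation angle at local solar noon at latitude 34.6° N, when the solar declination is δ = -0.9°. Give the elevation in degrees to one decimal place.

54.5°

At local noon the hour angle is zero, so the zenith angle equals |ϕ − δ| = |+34.6° − (-0.900°)| = 35.500°.
Elevation = 90° − 35.500° = 54.5°.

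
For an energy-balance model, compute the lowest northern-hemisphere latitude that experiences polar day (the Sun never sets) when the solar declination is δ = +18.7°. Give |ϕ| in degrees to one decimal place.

Polar day requires cos h₀ = −tan ϕ tan δ ≤ −1, i.e. tan ϕ tan δ ≥ 1.
The boundary is |tan ϕ| · |tan δ| = 1, so |ϕ| = 90° − |δ| = 90° − 18.7° = 71.3° in the northern hemisphere.

|ϕ| = 71.3°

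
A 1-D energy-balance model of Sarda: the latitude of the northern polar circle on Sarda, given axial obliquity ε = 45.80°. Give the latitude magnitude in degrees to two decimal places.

44.20°

The polar circle is the lowest latitude that experiences at least one full rotation of continuous daylight at the northern-summer solstice; it lies at |φ| = 90° − ε = 90° − 45.80° = 44.20°.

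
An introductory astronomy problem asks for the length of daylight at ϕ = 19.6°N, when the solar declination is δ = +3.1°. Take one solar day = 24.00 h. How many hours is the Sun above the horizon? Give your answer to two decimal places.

12.15 h

cos h₀ = −tan ϕ · tan δ = −tan(+19.6°) × tan(+3.100°) = -0.0193, so h₀ = 1.5901 rad = 91.11°.
Daylight = 2h₀/(2π) × 24.00 h = (1.5901/π) × 24.00 = 12.15 h.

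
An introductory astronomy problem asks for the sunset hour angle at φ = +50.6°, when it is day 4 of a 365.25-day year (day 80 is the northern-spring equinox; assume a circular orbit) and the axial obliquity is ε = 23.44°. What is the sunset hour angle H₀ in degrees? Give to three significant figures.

H₀ = 59.6°

Solar longitude: λ_s = 360° × (4 − 80)/365.25 = -74.908°, i.e. -74.908° + 360° = 285.092°.
sin δ = sin 23.44° × sin 285.092° = -0.38407, so δ = -22.586°.
cos H₀ = −tan φ · tan δ = −tan(+50.6°) × tan(-22.586°) = 0.5064, so H₀ = 1.0398 rad = 59.57°.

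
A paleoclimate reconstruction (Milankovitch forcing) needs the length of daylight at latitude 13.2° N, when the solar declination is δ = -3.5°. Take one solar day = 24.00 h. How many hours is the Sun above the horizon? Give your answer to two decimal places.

11.89 h

cos H₀ = −tan φ · tan δ = −tan(+13.2°) × tan(-3.500°) = 0.0143, so H₀ = 1.5565 rad = 89.18°.
Daylight = 2H₀/(2π) × 24.00 h = (1.5565/π) × 24.00 = 11.89 h.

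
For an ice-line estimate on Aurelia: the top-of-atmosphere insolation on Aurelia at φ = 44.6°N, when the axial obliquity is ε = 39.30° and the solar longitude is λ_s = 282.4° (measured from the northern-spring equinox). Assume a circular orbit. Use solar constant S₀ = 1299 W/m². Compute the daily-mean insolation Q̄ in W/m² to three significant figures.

Q̄ ≈ 23.3 W/m²

Solar declination: sin δ = sin ε · sin λ_s = sin 39.30° × sin 282.4° = -0.61861, so δ = -38.214°.
cos H₀ = −tan(+44.6°) tan(-38.214°) = 0.7764, H₀ = 0.6818 rad.
Bracket: H₀ sin φ sin δ + cos φ cos δ sin H₀ = 0.6818×0.70215×-0.61861 + 0.71203×0.78570×0.63023 = -0.296145 + 0.352577 = 0.056432.
Q̄ = (S₀/π) × [bracket] = (1299/π) × 0.056432 = 23.33 W/m².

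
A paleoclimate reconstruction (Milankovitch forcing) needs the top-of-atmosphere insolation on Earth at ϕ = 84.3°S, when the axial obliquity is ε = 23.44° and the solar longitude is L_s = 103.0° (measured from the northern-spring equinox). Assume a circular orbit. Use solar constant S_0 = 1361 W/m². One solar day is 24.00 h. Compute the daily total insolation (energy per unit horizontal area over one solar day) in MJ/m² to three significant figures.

0.00 MJ/m²

Solar declination: sin δ = sin ε · sin L_s = sin 23.44° × sin 103.0° = 0.38759, so δ = +22.805°.
cos h₀ = −tan(-84.3°) tan(+22.805°) = 4.2125 ≥ 1 ⇒ polar night, h₀ = 0 and Q̄ = 0.
Daily total = Q̄ × 24.00 h × 3600 s/h = 0.00 MJ/m².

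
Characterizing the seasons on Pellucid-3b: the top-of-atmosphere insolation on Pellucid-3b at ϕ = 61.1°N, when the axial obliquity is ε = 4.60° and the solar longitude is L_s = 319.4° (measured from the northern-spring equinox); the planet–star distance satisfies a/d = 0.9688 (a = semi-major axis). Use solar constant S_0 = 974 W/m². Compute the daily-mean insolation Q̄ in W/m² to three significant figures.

Solar declination: sin δ = sin ε · sin L_s = sin 4.60° × sin 319.4° = -0.05219, so δ = -2.992°.
cos h₀ = −tan(+61.1°) tan(-2.992°) = 0.0947, h₀ = 1.4760 rad.
Bracket: h₀ sin ϕ sin δ + cos ϕ cos δ sin h₀ = 1.4760×0.87546×-0.05219 + 0.48328×0.99864×0.99551 = -0.067439 + 0.480456 = 0.413017.
Inverse-square distance factor (a/d)² = 0.9688² = 0.938573.
Q̄ = (S_0/π) × 0.938573 × [bracket] = (974/π) × 0.938573 × 0.413017 = 120.2 W/m².

Q̄ ≈ 120 W/m²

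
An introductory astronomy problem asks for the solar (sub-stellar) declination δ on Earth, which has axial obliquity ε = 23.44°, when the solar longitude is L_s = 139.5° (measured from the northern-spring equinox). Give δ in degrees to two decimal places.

sin δ = sin ε · sin L_s = sin 23.44° × sin 139.5° = 0.258343.
δ = arcsin(0.258343) = +14.97°.

δ = +14.97°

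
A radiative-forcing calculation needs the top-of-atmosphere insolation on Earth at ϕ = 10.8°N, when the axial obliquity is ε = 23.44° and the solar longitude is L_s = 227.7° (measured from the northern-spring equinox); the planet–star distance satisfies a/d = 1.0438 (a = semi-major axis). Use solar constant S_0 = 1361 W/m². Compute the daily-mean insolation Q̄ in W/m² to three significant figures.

Solar declination: sin δ = sin ε · sin L_s = sin 23.44° × sin 227.7° = -0.29422, so δ = -17.111°.
cos h₀ = −tan(+10.8°) tan(-17.111°) = 0.0587, h₀ = 1.5120 rad.
Bracket: h₀ sin ϕ sin δ + cos ϕ cos δ sin h₀ = 1.5120×0.18738×-0.29422 + 0.98229×0.95574×0.99827 = -0.083358 + 0.937190 = 0.853832.
Inverse-square distance factor (a/d)² = 1.0438² = 1.089518.
Q̄ = (S_0/π) × 1.089518 × [bracket] = (1361/π) × 1.089518 × 0.853832 = 403.0 W/m².

Q̄ ≈ 403 W/m²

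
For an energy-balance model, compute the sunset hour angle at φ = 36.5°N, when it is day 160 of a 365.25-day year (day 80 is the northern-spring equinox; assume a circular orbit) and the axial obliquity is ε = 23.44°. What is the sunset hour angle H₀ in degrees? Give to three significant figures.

Solar longitude: λ_s = 360° × (160 − 80)/365.25 = 78.850°.
sin δ = sin 23.44° × sin 78.850° = 0.39028, so δ = +22.972°.
cos H₀ = −tan φ · tan δ = −tan(+36.5°) × tan(+22.972°) = -0.3137, so H₀ = 1.8898 rad = 108.28°.

H₀ = 108°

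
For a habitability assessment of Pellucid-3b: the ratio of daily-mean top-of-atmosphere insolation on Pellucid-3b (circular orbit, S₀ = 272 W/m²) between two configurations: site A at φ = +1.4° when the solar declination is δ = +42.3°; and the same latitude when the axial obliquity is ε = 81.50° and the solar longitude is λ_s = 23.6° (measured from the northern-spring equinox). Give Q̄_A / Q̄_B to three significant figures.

— Configuration A (φ=+1.4°):
cos H₀ = −tan(+1.4°) tan(+42.300°) = -0.0222, H₀ = 1.5930 rad.
Bracket: H₀ sin φ sin δ + cos φ cos δ sin H₀ = 1.5930×0.02443×0.67301 + 0.99970×0.73963×0.99975 = 0.026192 + 0.739223 = 0.765415.
Q̄ = (S₀/π) × [bracket] = (272/π) × 0.765415 = 66.270 W/m².
— Configuration B (φ=+1.4°):
Solar declination: sin δ = sin ε · sin λ_s = sin 81.50° × sin 23.6° = 0.39595, so δ = +23.325°.
cos H₀ = −tan(+1.4°) tan(+23.325°) = -0.0105, H₀ = 1.5813 rad.
Bracket: H₀ sin φ sin δ + cos φ cos δ sin H₀ = 1.5813×0.02443×0.39595 + 0.99970×0.91827×0.99994 = 0.015296 + 0.917939 = 0.933235.
Q̄ = (S₀/π) × [bracket] = (272/π) × 0.933235 = 80.800 W/m².
Ratio Q̄_A / Q̄_B = 66.270 / 80.800 = 0.8202.

Q̄_A / Q̄_B ≈ 0.820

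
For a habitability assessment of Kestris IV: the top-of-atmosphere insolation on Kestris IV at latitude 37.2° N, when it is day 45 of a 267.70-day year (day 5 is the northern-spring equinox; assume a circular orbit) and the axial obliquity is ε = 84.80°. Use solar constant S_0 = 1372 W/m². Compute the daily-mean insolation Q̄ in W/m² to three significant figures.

Q̄ ≈ 667 W/m²

Solar longitude: L_s = 360° × (45 − 5)/267.70 = 53.792°.
sin δ = sin 84.80° × sin 53.792° = 0.80355, so δ = +53.471°.
cos h₀ = −tan(+37.2°) tan(+53.471°) = -1.0247 ≤ −1 ⇒ polar day, h₀ = π.
Bracket: h₀ sin ϕ sin δ + cos ϕ cos δ sin h₀ = 3.1416×0.60460×0.80355 + 0.79653×0.59523×0.00000 = 1.526272 + 0.000000 = 1.526272.
Q̄ = (S_0/π) × [bracket] = (1372/π) × 1.526272 = 666.6 W/m².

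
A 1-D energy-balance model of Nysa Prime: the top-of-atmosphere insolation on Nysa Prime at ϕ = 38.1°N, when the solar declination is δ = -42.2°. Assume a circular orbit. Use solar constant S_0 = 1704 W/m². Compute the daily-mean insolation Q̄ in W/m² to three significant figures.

Q̄ ≈ 47.0 W/m²

cos h₀ = −tan(+38.1°) tan(-42.200°) = 0.7110, h₀ = 0.7799 rad.
Bracket: h₀ sin ϕ sin δ + cos ϕ cos δ sin h₀ = 0.7799×0.61704×-0.67172 + 0.78694×0.74080×0.70321 = -0.323251 + 0.409947 = 0.086696.
Q̄ = (S_0/π) × [bracket] = (1704/π) × 0.086696 = 47.02 W/m².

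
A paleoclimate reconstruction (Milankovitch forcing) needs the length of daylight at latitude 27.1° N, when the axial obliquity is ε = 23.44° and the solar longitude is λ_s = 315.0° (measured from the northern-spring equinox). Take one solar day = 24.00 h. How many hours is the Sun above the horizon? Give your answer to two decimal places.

10.85 h

Solar declination: sin δ = sin ε · sin λ_s = sin 23.44° × sin 315.0° = -0.28128, so δ = -16.337°.
cos H₀ = −tan φ · tan δ = −tan(+27.1°) × tan(-16.337°) = 0.1500, so H₀ = 1.4202 rad = 81.37°.
Daylight = 2H₀/(2π) × 24.00 h = (1.4202/π) × 24.00 = 10.85 h.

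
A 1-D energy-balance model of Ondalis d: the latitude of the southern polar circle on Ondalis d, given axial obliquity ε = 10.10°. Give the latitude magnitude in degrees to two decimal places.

79.90°

The polar circle is the lowest latitude that experiences at least one full rotation of continuous darkness at the northern-summer solstice; it lies at |φ| = 90° − ε = 90° − 10.10° = 79.90°.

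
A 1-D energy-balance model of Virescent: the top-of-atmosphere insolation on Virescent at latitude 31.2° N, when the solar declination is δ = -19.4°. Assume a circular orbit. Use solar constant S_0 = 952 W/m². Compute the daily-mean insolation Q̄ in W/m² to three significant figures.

Q̄ ≈ 168 W/m²

cos h₀ = −tan(+31.2°) tan(-19.400°) = 0.2133, h₀ = 1.3559 rad.
Bracket: h₀ sin ϕ sin δ + cos ϕ cos δ sin h₀ = 1.3559×0.51803×-0.33216 + 0.85536×0.94322×0.97699 = -0.233308 + 0.788228 = 0.554920.
Q̄ = (S_0/π) × [bracket] = (952/π) × 0.554920 = 168.2 W/m².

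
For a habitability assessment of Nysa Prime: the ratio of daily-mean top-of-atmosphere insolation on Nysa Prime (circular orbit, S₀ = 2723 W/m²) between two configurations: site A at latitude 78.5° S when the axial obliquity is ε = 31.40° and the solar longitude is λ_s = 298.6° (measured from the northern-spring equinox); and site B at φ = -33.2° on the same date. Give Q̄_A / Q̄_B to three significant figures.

— Configuration A (φ=-78.5°):
Solar declination: sin δ = sin ε · sin λ_s = sin 31.40° × sin 298.6° = -0.45744, so δ = -27.222°.
cos H₀ = −tan(-78.5°) tan(-27.222°) = -2.5284 ≤ −1 ⇒ polar day, H₀ = π.
Bracket: H₀ sin φ sin δ + cos φ cos δ sin H₀ = 3.1416×-0.97992×-0.45744 + 0.19937×0.88924×0.00000 = 1.408237 + 0.000000 = 1.408237.
Q̄ = (S₀/π) × [bracket] = (2723/π) × 1.408237 = 1220.6 W/m².
— Configuration B (φ=-33.2°):
cos H₀ = −tan(-33.2°) tan(-27.222°) = -0.3366, H₀ = 1.9141 rad.
Bracket: H₀ sin φ sin δ + cos φ cos δ sin H₀ = 1.9141×-0.54756×-0.45744 + 0.83676×0.88924×0.94164 = 0.479436 + 0.700656 = 1.180092.
Q̄ = (S₀/π) × [bracket] = (2723/π) × 1.180092 = 1022.9 W/m².
Ratio Q̄_A / Q̄_B = 1220.6 / 1022.9 = 1.193.

Q̄_A / Q̄_B ≈ 1.19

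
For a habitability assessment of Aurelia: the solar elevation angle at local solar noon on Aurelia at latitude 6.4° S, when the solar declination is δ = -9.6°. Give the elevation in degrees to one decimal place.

86.8°

At local noon the hour angle is zero, so the zenith angle equals |φ − δ| = |-6.4° − (-9.600°)| = 3.200°.
Elevation = 90° − 3.200° = 86.8°.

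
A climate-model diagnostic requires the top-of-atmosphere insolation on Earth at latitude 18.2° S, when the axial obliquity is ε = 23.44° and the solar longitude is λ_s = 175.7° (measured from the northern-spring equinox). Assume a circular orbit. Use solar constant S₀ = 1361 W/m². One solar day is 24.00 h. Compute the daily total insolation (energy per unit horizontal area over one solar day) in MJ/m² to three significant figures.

Solar declination: sin δ = sin ε · sin λ_s = sin 23.44° × sin 175.7° = 0.02983, so δ = +1.709°.
cos H₀ = −tan(-18.2°) tan(+1.709°) = 0.0098, H₀ = 1.5610 rad.
Bracket: H₀ sin φ sin δ + cos φ cos δ sin H₀ = 1.5610×-0.31233×0.02983 + 0.94997×0.99956×0.99995 = -0.014544 + 0.949505 = 0.934961.
Q̄ = (S₀/π) × [bracket] = (1361/π) × 0.934961 = 405.04 W/m².
Daily total = Q̄ × 24.00 h × 3600 s/h = 405.04 × 24.00 × 3600 / 10⁶ = 35.00 MJ/m².

35.0 MJ/m²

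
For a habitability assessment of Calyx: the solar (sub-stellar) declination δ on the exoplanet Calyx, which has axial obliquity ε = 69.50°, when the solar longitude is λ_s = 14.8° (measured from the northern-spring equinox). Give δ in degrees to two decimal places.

δ = +13.84°

sin δ = sin ε · sin λ_s = sin 69.50° × sin 14.8° = 0.239269.
δ = arcsin(0.239269) = +13.84°.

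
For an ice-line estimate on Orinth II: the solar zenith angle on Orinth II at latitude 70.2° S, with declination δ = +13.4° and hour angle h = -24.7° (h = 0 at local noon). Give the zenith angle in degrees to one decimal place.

cos θ_z = sin φ sin δ + cos φ cos δ cos h = -0.218047 + 0.299368 = 0.081321.
θ_z = arccos(0.081321) = 85.3°.

θ_z = 85.3°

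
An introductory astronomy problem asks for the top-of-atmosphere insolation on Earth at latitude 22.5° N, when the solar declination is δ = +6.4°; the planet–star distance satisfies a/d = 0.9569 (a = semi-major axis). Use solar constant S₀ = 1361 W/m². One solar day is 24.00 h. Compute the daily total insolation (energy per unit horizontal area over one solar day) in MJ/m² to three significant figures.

33.8 MJ/m²

cos H₀ = −tan(+22.5°) tan(+6.400°) = -0.0465, H₀ = 1.6173 rad.
Bracket: H₀ sin φ sin δ + cos φ cos δ sin H₀ = 1.6173×0.38268×0.11147 + 0.92388×0.99377×0.99892 = 0.068990 + 0.917133 = 0.986123.
Inverse-square distance factor (a/d)² = 0.9569² = 0.915658.
Q̄ = (S₀/π) × 0.915658 × [bracket] = (1361/π) × 0.915658 × 0.986123 = 391.18 W/m².
Daily total = Q̄ × 24.00 h × 3600 s/h = 391.18 × 24.00 × 3600 / 10⁶ = 33.80 MJ/m².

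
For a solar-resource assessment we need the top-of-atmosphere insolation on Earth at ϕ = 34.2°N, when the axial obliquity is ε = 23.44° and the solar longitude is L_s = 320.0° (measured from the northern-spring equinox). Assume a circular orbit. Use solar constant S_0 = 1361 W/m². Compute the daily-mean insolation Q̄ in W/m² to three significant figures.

Q̄ ≈ 254 W/m²

Solar declination: sin δ = sin ε · sin L_s = sin 23.44° × sin 320.0° = -0.25569, so δ = -14.815°.
cos h₀ = −tan(+34.2°) tan(-14.815°) = 0.1797, h₀ = 1.3901 rad.
Bracket: h₀ sin ϕ sin δ + cos ϕ cos δ sin h₀ = 1.3901×0.56208×-0.25569 + 0.82708×0.96676×0.98371 = -0.199783 + 0.786563 = 0.586780.
Q̄ = (S_0/π) × [bracket] = (1361/π) × 0.586780 = 254.2 W/m².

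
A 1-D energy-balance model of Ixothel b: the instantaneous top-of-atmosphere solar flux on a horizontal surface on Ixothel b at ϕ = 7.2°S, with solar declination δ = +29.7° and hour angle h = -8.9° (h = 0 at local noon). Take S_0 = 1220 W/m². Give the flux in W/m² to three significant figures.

cos θ_z = sin ϕ sin δ + cos ϕ cos δ cos h = -0.062097 + 0.851406 = 0.789309.
Flux = S_0 · cos θ_z = 1220 × 0.789309 = 963.0 W/m².

963 W/m²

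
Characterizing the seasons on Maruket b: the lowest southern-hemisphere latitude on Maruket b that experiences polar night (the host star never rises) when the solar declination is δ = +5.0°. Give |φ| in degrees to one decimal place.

Polar night requires cos H₀ = −tan φ tan δ ≥ 1, i.e. tan φ tan δ ≤ −1.
The boundary is |tan φ| · |tan δ| = 1, so |φ| = 90° − |δ| = 90° − 5.0° = 85.0° in the southern hemisphere.

|φ| = 85.0°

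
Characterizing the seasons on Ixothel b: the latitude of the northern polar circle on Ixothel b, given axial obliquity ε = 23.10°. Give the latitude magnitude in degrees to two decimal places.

The polar circle is the lowest latitude that experiences at least one full rotation of continuous daylight at the northern-summer solstice; it lies at |φ| = 90° − ε = 90° − 23.10° = 66.90°.

66.90°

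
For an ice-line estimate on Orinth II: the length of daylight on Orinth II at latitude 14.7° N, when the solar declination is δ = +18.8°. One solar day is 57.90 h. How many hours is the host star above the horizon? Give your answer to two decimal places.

30.60 h

cos H₀ = −tan φ · tan δ = −tan(+14.7°) × tan(+18.800°) = -0.0893, so H₀ = 1.6602 rad = 95.12°.
Daylight = 2H₀/(2π) × 57.90 h = (1.6602/π) × 57.90 = 30.60 h.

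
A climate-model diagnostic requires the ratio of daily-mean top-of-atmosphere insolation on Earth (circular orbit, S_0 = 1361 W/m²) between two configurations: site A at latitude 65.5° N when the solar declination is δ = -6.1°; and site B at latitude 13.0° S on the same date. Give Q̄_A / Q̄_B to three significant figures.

— Configuration A (ϕ=+65.5°):
cos h₀ = −tan(+65.5°) tan(-6.100°) = 0.2345, h₀ = 1.3341 rad.
Bracket: h₀ sin ϕ sin δ + cos ϕ cos δ sin h₀ = 1.3341×0.90996×-0.10626 + 0.41469×0.99434×0.97212 = -0.128997 + 0.400847 = 0.271850.
Q̄ = (S_0/π) × [bracket] = (1361/π) × 0.271850 = 117.77 W/m².
— Configuration B (ϕ=-13.0°):
cos h₀ = −tan(-13.0°) tan(-6.100°) = -0.0247, h₀ = 1.5955 rad.
Bracket: h₀ sin ϕ sin δ + cos ϕ cos δ sin h₀ = 1.5955×-0.22495×-0.10626 + 0.97437×0.99434×0.99970 = 0.038138 + 0.968564 = 1.006702.
Q̄ = (S_0/π) × [bracket] = (1361/π) × 1.006702 = 436.12 W/m².
Ratio Q̄_A / Q̄_B = 117.77 / 436.12 = 0.2700.

Q̄_A / Q̄_B ≈ 0.270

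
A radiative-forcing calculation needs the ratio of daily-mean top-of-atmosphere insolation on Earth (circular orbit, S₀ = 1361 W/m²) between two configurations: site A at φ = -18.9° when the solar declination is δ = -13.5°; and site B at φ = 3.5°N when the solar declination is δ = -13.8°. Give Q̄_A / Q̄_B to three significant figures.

— Configuration A (φ=-18.9°):
cos H₀ = −tan(-18.9°) tan(-13.500°) = -0.0822, H₀ = 1.6531 rad.
Bracket: H₀ sin φ sin δ + cos φ cos δ sin H₀ = 1.6531×-0.32392×-0.23345 + 0.94609×0.97237×0.99662 = 0.125006 + 0.916840 = 1.041846.
Q̄ = (S₀/π) × [bracket] = (1361/π) × 1.041846 = 451.35 W/m².
— Configuration B (φ=+3.5°):
cos H₀ = −tan(+3.5°) tan(-13.800°) = 0.0150, H₀ = 1.5558 rad.
Bracket: H₀ sin φ sin δ + cos φ cos δ sin H₀ = 1.5558×0.06105×-0.23853 + 0.99813×0.97113×0.99989 = -0.022656 + 0.969207 = 0.946551.
Q̄ = (S₀/π) × [bracket] = (1361/π) × 0.946551 = 410.06 W/m².
Ratio Q̄_A / Q̄_B = 451.35 / 410.06 = 1.101.

Q̄_A / Q̄_B ≈ 1.10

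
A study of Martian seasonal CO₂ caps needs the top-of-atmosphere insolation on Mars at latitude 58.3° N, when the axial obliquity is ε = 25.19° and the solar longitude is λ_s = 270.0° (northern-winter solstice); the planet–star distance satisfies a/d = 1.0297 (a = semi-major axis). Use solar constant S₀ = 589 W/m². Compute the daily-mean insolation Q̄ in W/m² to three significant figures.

Solar declination: sin δ = sin ε · sin λ_s = sin 25.19° × sin 270.0° = -0.42562, so δ = -25.190°.
cos H₀ = −tan(+58.3°) tan(-25.190°) = 0.7616, H₀ = 0.7051 rad.
Bracket: H₀ sin φ sin δ + cos φ cos δ sin H₀ = 0.7051×0.85081×-0.42562 + 0.52547×0.90490×0.64809 = -0.255332 + 0.308165 = 0.052833.
Inverse-square distance factor (a/d)² = 1.0297² = 1.060282.
Q̄ = (S₀/π) × 1.060282 × [bracket] = (589/π) × 1.060282 × 0.052833 = 10.50 W/m².

Q̄ ≈ 10.5 W/m²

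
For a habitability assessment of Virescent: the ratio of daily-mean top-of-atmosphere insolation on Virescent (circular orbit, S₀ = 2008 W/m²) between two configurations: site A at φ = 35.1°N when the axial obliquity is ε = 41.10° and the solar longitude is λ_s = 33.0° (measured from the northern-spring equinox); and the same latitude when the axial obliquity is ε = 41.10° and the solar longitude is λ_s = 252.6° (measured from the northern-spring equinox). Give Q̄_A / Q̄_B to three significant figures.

Q̄_A / Q̄_B ≈ 6.35

— Configuration A (φ=+35.1°):
Solar declination: sin δ = sin ε · sin λ_s = sin 41.10° × sin 33.0° = 0.35803, so δ = +20.979°.
cos H₀ = −tan(+35.1°) tan(+20.979°) = -0.2695, H₀ = 1.8437 rad.
Bracket: H₀ sin φ sin δ + cos φ cos δ sin H₀ = 1.8437×0.57501×0.35803 + 0.81815×0.93371×0.96300 = 0.379564 + 0.735650 = 1.115214.
Q̄ = (S₀/π) × [bracket] = (2008/π) × 1.115214 = 712.81 W/m².
— Configuration B (φ=+35.1°):
Solar declination: sin δ = sin ε · sin λ_s = sin 41.10° × sin 252.6° = -0.62729, so δ = -38.851°.
cos H₀ = −tan(+35.1°) tan(-38.851°) = 0.5661, H₀ = 0.9690 rad.
Bracket: H₀ sin φ sin δ + cos φ cos δ sin H₀ = 0.9690×0.57501×-0.62729 + 0.81815×0.77878×0.82434 = -0.349516 + 0.525236 = 0.175720.
Q̄ = (S₀/π) × [bracket] = (2008/π) × 0.175720 = 112.31 W/m².
Ratio Q̄_A / Q̄_B = 712.81 / 112.31 = 6.347.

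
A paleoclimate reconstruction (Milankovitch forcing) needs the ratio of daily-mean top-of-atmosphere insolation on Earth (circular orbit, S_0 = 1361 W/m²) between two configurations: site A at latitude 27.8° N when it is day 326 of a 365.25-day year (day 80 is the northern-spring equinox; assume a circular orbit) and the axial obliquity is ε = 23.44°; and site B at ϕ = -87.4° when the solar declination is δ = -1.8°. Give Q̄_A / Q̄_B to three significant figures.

— Configuration A (ϕ=+27.8°):
Solar longitude: L_s = 360° × (326 − 80)/365.25 = 242.464°.
sin δ = sin 23.44° × sin 242.464° = -0.35273, so δ = -20.654°.
cos h₀ = −tan(+27.8°) tan(-20.654°) = 0.1987, h₀ = 1.3707 rad.
Bracket: h₀ sin ϕ sin δ + cos ϕ cos δ sin h₀ = 1.3707×0.46639×-0.35273 + 0.88458×0.93573×0.98005 = -0.225494 + 0.811215 = 0.585721.
Q̄ = (S_0/π) × [bracket] = (1361/π) × 0.585721 = 253.75 W/m².
— Configuration B (ϕ=-87.4°):
cos h₀ = −tan(-87.4°) tan(-1.800°) = -0.6921, h₀ = 2.3351 rad.
Bracket: h₀ sin ϕ sin δ + cos ϕ cos δ sin h₀ = 2.3351×-0.99897×-0.03141 + 0.04536×0.99951×0.72184 = 0.073270 + 0.032727 = 0.105997.
Q̄ = (S_0/π) × [bracket] = (1361/π) × 0.105997 = 45.920 W/m².
Ratio Q̄_A / Q̄_B = 253.75 / 45.920 = 5.526.

Q̄_A / Q̄_B ≈ 5.53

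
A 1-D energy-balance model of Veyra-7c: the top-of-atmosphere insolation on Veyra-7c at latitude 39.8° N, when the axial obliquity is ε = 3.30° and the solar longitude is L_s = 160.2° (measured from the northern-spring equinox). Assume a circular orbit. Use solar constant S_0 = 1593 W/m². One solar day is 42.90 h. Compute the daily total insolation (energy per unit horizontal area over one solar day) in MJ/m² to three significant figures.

Solar declination: sin δ = sin ε · sin L_s = sin 3.30° × sin 160.2° = 0.01950, so δ = +1.117°.
cos h₀ = −tan(+39.8°) tan(+1.117°) = -0.0162, h₀ = 1.5870 rad.
Bracket: h₀ sin ϕ sin δ + cos ϕ cos δ sin h₀ = 1.5870×0.64011×0.01950 + 0.76828×0.99981×0.99987 = 0.019809 + 0.768034 = 0.787843.
Q̄ = (S_0/π) × [bracket] = (1593/π) × 0.787843 = 399.49 W/m².
Daily total = Q̄ × 42.90 h × 3600 s/h = 399.49 × 42.90 × 3600 / 10⁶ = 61.70 MJ/m².

61.7 MJ/m²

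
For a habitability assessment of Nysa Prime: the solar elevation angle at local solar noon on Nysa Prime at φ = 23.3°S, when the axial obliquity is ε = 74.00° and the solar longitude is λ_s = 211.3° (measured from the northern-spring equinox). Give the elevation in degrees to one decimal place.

Solar declination: sin δ = sin ε · sin λ_s = sin 74.00° × sin 211.3° = -0.49939, so δ = -29.960°.
At local noon the hour angle is zero, so the zenith angle equals |φ − δ| = |-23.3° − (-29.960°)| = 6.660°.
Elevation = 90° − 6.660° = 83.3°.

83.3°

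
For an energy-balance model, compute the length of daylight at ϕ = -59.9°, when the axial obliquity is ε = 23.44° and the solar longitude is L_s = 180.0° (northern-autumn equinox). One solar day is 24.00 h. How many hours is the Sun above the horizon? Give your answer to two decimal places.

Solar declination: sin δ = sin ε · sin L_s = sin 23.44° × sin 180.0° = 0.00000, so δ = +0.000°.
cos h₀ = −tan ϕ · tan δ = −tan(-59.9°) × tan(+0.000°) = 0.0000, so h₀ = 1.5708 rad = 90.00°.
Daylight = 2h₀/(2π) × 24.00 h = (1.5708/π) × 24.00 = 12.00 h.

12.00 h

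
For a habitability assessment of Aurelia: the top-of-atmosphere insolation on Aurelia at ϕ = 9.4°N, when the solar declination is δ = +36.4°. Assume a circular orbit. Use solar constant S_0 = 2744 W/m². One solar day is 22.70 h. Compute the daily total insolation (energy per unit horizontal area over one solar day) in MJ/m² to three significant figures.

68.0 MJ/m²

cos h₀ = −tan(+9.4°) tan(+36.400°) = -0.1221, h₀ = 1.6932 rad.
Bracket: h₀ sin ϕ sin δ + cos ϕ cos δ sin h₀ = 1.6932×0.16333×0.59342 + 0.98657×0.80489×0.99252 = 0.164111 + 0.788141 = 0.952252.
Q̄ = (S_0/π) × [bracket] = (2744/π) × 0.952252 = 831.74 W/m².
Daily total = Q̄ × 22.70 h × 3600 s/h = 831.74 × 22.70 × 3600 / 10⁶ = 67.97 MJ/m².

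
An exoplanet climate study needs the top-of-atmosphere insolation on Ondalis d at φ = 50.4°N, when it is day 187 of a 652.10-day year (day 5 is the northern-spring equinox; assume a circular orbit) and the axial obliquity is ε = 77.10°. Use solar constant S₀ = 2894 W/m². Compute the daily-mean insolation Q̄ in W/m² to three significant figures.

Q̄ ≈ 2.14e+03 W/m²

Solar longitude: λ_s = 360° × (187 − 5)/652.10 = 100.475°.
sin δ = sin 77.10° × sin 100.475° = 0.95851, so δ = +73.439°.
cos H₀ = −tan(+50.4°) tan(+73.439°) = -4.0648 ≤ −1 ⇒ polar day, H₀ = π.
Bracket: H₀ sin φ sin δ + cos φ cos δ sin H₀ = 3.1416×0.77051×0.95851 + 0.63742×0.28504×0.00000 = 2.320202 + 0.000000 = 2.320202.
Q̄ = (S₀/π) × [bracket] = (2894/π) × 2.320202 = 2137 W/m².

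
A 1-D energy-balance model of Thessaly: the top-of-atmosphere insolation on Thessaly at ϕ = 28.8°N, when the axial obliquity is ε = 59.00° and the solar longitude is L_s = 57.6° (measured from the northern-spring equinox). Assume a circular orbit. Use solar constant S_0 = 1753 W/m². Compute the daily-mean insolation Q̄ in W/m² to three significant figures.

Q̄ ≈ 701 W/m²

Solar declination: sin δ = sin ε · sin L_s = sin 59.00° × sin 57.6° = 0.72373, so δ = +46.363°.
cos h₀ = −tan(+28.8°) tan(+46.363°) = -0.5766, h₀ = 2.1853 rad.
Bracket: h₀ sin ϕ sin δ + cos ϕ cos δ sin h₀ = 2.1853×0.48175×0.72373 + 0.87631×0.69008×0.81705 = 0.761920 + 0.494090 = 1.256010.
Q̄ = (S_0/π) × [bracket] = (1753/π) × 1.256010 = 700.9 W/m².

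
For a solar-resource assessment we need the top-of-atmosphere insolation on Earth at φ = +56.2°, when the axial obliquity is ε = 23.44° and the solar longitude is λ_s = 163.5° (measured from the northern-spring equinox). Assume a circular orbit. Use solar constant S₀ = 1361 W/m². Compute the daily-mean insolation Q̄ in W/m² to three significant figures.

Solar declination: sin δ = sin ε · sin λ_s = sin 23.44° × sin 163.5° = 0.11298, so δ = +6.487°.
cos H₀ = −tan(+56.2°) tan(+6.487°) = -0.1699, H₀ = 1.7415 rad.
Bracket: H₀ sin φ sin δ + cos φ cos δ sin H₀ = 1.7415×0.83098×0.11298 + 0.55630×0.99360×0.98547 = 0.163499 + 0.544708 = 0.708207.
Q̄ = (S₀/π) × [bracket] = (1361/π) × 0.708207 = 306.8 W/m².

Q̄ ≈ 307 W/m²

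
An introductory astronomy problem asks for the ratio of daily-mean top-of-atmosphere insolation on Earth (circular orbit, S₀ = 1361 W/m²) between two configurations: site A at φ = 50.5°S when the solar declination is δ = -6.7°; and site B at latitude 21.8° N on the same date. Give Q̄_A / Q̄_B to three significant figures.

— Configuration A (φ=-50.5°):
cos H₀ = −tan(-50.5°) tan(-6.700°) = -0.1425, H₀ = 1.7138 rad.
Bracket: H₀ sin φ sin δ + cos φ cos δ sin H₀ = 1.7138×-0.77162×-0.11667 + 0.63608×0.99317×0.98979 = 0.154285 + 0.625286 = 0.779571.
Q̄ = (S₀/π) × [bracket] = (1361/π) × 0.779571 = 337.73 W/m².
— Configuration B (φ=+21.8°):
cos H₀ = −tan(+21.8°) tan(-6.700°) = 0.0470, H₀ = 1.5238 rad.
Bracket: H₀ sin φ sin δ + cos φ cos δ sin H₀ = 1.5238×0.37137×-0.11667 + 0.92849×0.99317×0.99890 = -0.066023 + 0.921134 = 0.855111.
Q̄ = (S₀/π) × [bracket] = (1361/π) × 0.855111 = 370.45 W/m².
Ratio Q̄_A / Q̄_B = 337.73 / 370.45 = 0.9117.

Q̄_A / Q̄_B ≈ 0.912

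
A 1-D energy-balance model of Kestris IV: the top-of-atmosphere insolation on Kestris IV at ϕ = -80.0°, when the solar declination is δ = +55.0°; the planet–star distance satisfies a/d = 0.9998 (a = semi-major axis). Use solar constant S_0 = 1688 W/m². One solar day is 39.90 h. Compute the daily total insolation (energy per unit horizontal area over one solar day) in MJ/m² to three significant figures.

cos h₀ = −tan(-80.0°) tan(+55.000°) = 8.0994 ≥ 1 ⇒ polar night, h₀ = 0 and Q̄ = 0.
Inverse-square distance factor (a/d)² = 0.9998² = 0.999600.
Daily total = Q̄ × 39.90 h × 3600 s/h = 0.00 MJ/m².

0.00 MJ/m²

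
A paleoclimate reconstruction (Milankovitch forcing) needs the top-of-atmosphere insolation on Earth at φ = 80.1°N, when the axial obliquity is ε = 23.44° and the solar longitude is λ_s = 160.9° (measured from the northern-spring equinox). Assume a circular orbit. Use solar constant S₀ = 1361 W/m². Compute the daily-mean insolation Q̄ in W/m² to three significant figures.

Q̄ ≈ 183 W/m²

Solar declination: sin δ = sin ε · sin λ_s = sin 23.44° × sin 160.9° = 0.13016, so δ = +7.479°.
cos H₀ = −tan(+80.1°) tan(+7.479°) = -0.7522, H₀ = 2.4222 rad.
Bracket: H₀ sin φ sin δ + cos φ cos δ sin H₀ = 2.4222×0.98511×0.13016 + 0.17193×0.99149×0.65893 = 0.310579 + 0.112326 = 0.422905.
Q̄ = (S₀/π) × [bracket] = (1361/π) × 0.422905 = 183.2 W/m².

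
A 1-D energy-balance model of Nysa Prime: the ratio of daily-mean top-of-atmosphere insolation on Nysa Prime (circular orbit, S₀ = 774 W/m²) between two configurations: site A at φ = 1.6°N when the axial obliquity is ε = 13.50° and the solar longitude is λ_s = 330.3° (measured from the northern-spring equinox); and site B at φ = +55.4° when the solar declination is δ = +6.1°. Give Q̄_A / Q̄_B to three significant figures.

— Configuration A (φ=+1.6°):
Solar declination: sin δ = sin ε · sin λ_s = sin 13.50° × sin 330.3° = -0.11566, so δ = -6.642°.
cos H₀ = −tan(+1.6°) tan(-6.642°) = 0.0033, H₀ = 1.5675 rad.
Bracket: H₀ sin φ sin δ + cos φ cos δ sin H₀ = 1.5675×0.02792×-0.11566 + 0.99961×0.99329×0.99999 = -0.005062 + 0.992893 = 0.987831.
Q̄ = (S₀/π) × [bracket] = (774/π) × 0.987831 = 243.37 W/m².
— Configuration B (φ=+55.4°):
cos H₀ = −tan(+55.4°) tan(+6.100°) = -0.1549, H₀ = 1.7263 rad.
Bracket: H₀ sin φ sin δ + cos φ cos δ sin H₀ = 1.7263×0.82314×0.10626 + 0.56784×0.99434×0.98793 = 0.150994 + 0.557811 = 0.708805.
Q̄ = (S₀/π) × [bracket] = (774/π) × 0.708805 = 174.63 W/m².
Ratio Q̄_A / Q̄_B = 243.37 / 174.63 = 1.394.

Q̄_A / Q̄_B ≈ 1.39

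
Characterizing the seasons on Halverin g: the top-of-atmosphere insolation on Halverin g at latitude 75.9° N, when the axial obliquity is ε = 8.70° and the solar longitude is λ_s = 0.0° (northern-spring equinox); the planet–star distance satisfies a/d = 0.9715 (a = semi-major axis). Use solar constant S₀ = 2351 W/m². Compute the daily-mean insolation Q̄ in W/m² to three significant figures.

Solar declination: sin δ = sin ε · sin λ_s = sin 8.70° × sin 0.0° = 0.00000, so δ = +0.000°.
cos H₀ = −tan(+75.9°) tan(+0.000°) = -0.0000, H₀ = 1.5708 rad.
Bracket: H₀ sin φ sin δ + cos φ cos δ sin H₀ = 1.5708×0.96987×0.00000 + 0.24362×1.00000×1.00000 = 0.000000 + 0.243620 = 0.243620.
Inverse-square distance factor (a/d)² = 0.9715² = 0.943812.
Q̄ = (S₀/π) × 0.943812 × [bracket] = (2351/π) × 0.943812 × 0.243620 = 172.1 W/m².

Q̄ ≈ 172 W/m²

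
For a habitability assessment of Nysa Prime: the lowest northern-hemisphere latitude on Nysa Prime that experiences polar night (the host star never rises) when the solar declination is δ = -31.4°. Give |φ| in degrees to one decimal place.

|φ| = 58.6°

Polar night requires cos H₀ = −tan φ tan δ ≥ 1, i.e. tan φ tan δ ≤ −1.
The boundary is |tan φ| · |tan δ| = 1, so |φ| = 90° − |δ| = 90° − 31.4° = 58.6° in the northern hemisphere.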